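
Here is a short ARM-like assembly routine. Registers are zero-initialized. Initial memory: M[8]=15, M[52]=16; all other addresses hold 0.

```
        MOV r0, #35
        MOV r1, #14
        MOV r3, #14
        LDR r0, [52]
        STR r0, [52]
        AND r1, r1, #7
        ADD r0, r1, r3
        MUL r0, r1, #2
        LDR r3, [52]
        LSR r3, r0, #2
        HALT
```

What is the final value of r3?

r0=35
r1=14
r3=14
r0=M[52]=16
STR r0, [52] → M[52]=16
r1=14&7=6
r0=6+14=20
r0=6*2=12
r3=M[52]=16
r3=12>>2=3
halt.

3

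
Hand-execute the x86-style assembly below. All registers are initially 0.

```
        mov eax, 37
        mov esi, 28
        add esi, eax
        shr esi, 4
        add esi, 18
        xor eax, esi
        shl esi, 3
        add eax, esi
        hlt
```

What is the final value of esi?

after mov eax, 37: eax=37
after mov esi, 28: esi=28
after add esi, eax: esi=28+37=65
after shr esi, 4: esi=65>>4=4
after add esi, 18: esi=4+18=22
after xor eax, esi: eax=37^22=51
after shl esi, 3: esi=22<<3=176
after add eax, esi: eax=51+176=227
halt.

176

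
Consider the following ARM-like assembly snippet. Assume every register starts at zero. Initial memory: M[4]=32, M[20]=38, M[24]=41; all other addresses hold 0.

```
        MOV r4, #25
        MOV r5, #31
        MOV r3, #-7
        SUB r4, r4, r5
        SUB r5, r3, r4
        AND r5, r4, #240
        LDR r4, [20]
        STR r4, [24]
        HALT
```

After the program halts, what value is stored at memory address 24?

38

MOV r4, #25 → r4=25
MOV r5, #31 → r5=31
MOV r3, #-7 → r3=-7
SUB r4, r4, r5 → r4=25-31=-6
SUB r5, r3, r4 → r5=(-7)-(-6)=-1
AND r5, r4, #240 → r5=(-6)&240=240
LDR r4, [20] → r4=M[20]=38
STR r4, [24] → M[24]=38
halt.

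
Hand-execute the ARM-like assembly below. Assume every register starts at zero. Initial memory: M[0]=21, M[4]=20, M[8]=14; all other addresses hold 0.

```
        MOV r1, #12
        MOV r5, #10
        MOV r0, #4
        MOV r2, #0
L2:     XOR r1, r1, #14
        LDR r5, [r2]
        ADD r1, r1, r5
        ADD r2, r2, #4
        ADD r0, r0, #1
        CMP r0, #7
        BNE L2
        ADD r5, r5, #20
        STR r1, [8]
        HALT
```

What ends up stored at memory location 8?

r1=12
r5=10
r0=4
r2=0
r1=12^14=2
r5=M[0]=21
r1=2+21=23
r2=0+4=4
r0=4+1=5
CMP r0, #7  (cmp 5,7)
BNE L2: taken
r1=23^14=25
r5=M[4]=20
r1=25+20=45
r2=4+4=8
r0=5+1=6
CMP r0, #7  (cmp 6,7)
BNE L2: taken
r1=45^14=35
r5=M[8]=14
r1=35+14=49
r2=8+4=12
r0=6+1=7
CMP r0, #7  (cmp 7,7)
BNE L2: not taken
r5=14+20=34
STR r1, [8] → M[8]=49
halt.

49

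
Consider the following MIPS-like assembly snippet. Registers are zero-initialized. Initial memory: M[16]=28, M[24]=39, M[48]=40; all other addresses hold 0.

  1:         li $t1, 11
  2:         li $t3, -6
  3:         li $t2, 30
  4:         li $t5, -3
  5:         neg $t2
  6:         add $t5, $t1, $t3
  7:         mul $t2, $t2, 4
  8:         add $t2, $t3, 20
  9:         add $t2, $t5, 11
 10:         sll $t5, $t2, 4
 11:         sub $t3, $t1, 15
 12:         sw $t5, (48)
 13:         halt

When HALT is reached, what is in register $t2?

16

li $t1, 11 → $t1=11
li $t3, -6 → $t3=-6
li $t2, 30 → $t2=30
li $t5, -3 → $t5=-3
neg $t2 → $t2=-(30)=-30
add $t5, $t1, $t3 → $t5=11+(-6)=5
mul $t2, $t2, 4 → $t2=(-30)*4=-120
add $t2, $t3, 20 → $t2=(-6)+20=14
add $t2, $t5, 11 → $t2=5+11=16
sll $t5, $t2, 4 → $t5=16<<4=256
sub $t3, $t1, 15 → $t3=11-15=-4
sw $t5, (48) → M[48]=256
halt.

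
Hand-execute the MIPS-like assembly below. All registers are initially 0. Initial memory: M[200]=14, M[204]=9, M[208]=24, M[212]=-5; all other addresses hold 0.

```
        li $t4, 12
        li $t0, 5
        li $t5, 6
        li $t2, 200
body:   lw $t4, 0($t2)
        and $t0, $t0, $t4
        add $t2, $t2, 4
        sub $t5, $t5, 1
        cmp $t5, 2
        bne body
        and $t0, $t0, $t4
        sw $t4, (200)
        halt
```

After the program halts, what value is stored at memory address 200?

-5

li $t4, 12 → $t4=12
li $t0, 5 → $t0=5
li $t5, 6 → $t5=6
li $t2, 200 → $t2=200
lw $t4, 0($t2) → $t4=M[200]=14
and $t0, $t0, $t4 → $t0=5&14=4
add $t2, $t2, 4 → $t2=200+4=204
sub $t5, $t5, 1 → $t5=6-1=5
cmp $t5, 2  (cmp 5,2)
bne body: taken
lw $t4, 0($t2) → $t4=M[204]=9
and $t0, $t0, $t4 → $t0=4&9=0
add $t2, $t2, 4 → $t2=204+4=208
sub $t5, $t5, 1 → $t5=5-1=4
cmp $t5, 2  (cmp 4,2)
bne body: taken
lw $t4, 0($t2) → $t4=M[208]=24
and $t0, $t0, $t4 → $t0=0&24=0
add $t2, $t2, 4 → $t2=208+4=212
sub $t5, $t5, 1 → $t5=4-1=3
cmp $t5, 2  (cmp 3,2)
bne body: taken
lw $t4, 0($t2) → $t4=M[212]=-5
and $t0, $t0, $t4 → $t0=0&(-5)=0
add $t2, $t2, 4 → $t2=212+4=216
sub $t5, $t5, 1 → $t5=3-1=2
cmp $t5, 2  (cmp 2,2)
bne body: not taken
and $t0, $t0, $t4 → $t0=0&(-5)=0
sw $t4, (200) → M[200]=-5
halt.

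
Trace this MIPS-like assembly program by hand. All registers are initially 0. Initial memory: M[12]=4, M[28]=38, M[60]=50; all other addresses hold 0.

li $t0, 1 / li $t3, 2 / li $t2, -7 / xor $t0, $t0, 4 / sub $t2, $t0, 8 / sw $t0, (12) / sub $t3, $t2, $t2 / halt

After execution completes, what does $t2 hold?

li $t0, 1 → $t0=1
li $t3, 2 → $t3=2
li $t2, -7 → $t2=-7
xor $t0, $t0, 4 → $t0=1^4=5
sub $t2, $t0, 8 → $t2=5-8=-3
sw $t0, (12) → M[12]=5
sub $t3, $t2, $t2 → $t3=(-3)-(-3)=0
halt.

-3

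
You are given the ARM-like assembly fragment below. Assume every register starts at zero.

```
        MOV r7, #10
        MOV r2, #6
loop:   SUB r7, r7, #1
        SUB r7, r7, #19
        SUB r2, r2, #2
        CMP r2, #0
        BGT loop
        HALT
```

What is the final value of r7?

after MOV r7, #10: r7=10
after MOV r2, #6: r2=6
after SUB r7, r7, #1: r7=10-1=9
after SUB r7, r7, #19: r7=9-19=-10
after SUB r2, r2, #2: r2=6-2=4
CMP r2, #0  (cmp 4,0)
BGT loop: taken
after SUB r7, r7, #1: r7=(-10)-1=-11
after SUB r7, r7, #19: r7=(-11)-19=-30
after SUB r2, r2, #2: r2=4-2=2
CMP r2, #0  (cmp 2,0)
BGT loop: taken
after SUB r7, r7, #1: r7=(-30)-1=-31
after SUB r7, r7, #19: r7=(-31)-19=-50
after SUB r2, r2, #2: r2=2-2=0
CMP r2, #0  (cmp 0,0)
BGT loop: not taken
halt.

-50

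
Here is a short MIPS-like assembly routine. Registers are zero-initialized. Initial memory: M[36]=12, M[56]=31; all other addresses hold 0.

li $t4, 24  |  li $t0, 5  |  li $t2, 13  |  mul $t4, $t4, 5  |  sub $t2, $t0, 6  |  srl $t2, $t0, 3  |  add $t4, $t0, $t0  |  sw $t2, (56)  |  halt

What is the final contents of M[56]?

0

li $t4, 24 → $t4=24
li $t0, 5 → $t0=5
li $t2, 13 → $t2=13
mul $t4, $t4, 5 → $t4=24*5=120
sub $t2, $t0, 6 → $t2=5-6=-1
srl $t2, $t0, 3 → $t2=5>>3=0
add $t4, $t0, $t0 → $t4=5+5=10
sw $t2, (56) → M[56]=0
halt.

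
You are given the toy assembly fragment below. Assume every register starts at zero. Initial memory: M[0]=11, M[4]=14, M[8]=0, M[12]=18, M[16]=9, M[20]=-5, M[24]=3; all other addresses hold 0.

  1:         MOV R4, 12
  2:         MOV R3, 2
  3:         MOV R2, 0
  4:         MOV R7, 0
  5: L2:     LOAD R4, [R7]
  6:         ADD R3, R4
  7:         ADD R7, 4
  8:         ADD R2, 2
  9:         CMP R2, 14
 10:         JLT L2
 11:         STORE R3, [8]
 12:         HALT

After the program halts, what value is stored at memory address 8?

52

after MOV R4, 12: R4=12
after MOV R3, 2: R3=2
after MOV R2, 0: R2=0
after MOV R7, 0: R7=0
after LOAD R4, [R7]: R4=M[0]=11
after ADD R3, R4: R3=2+11=13
after ADD R7, 4: R7=0+4=4
after ADD R2, 2: R2=0+2=2
CMP R2, 14  (cmp 2,14)
JLT L2: taken
after LOAD R4, [R7]: R4=M[4]=14
after ADD R3, R4: R3=13+14=27
after ADD R7, 4: R7=4+4=8
after ADD R2, 2: R2=2+2=4
CMP R2, 14  (cmp 4,14)
JLT L2: taken
after LOAD R4, [R7]: R4=M[8]=0
after ADD R3, R4: R3=27+0=27
after ADD R7, 4: R7=8+4=12
after ADD R2, 2: R2=4+2=6
CMP R2, 14  (cmp 6,14)
JLT L2: taken
after LOAD R4, [R7]: R4=M[12]=18
after ADD R3, R4: R3=27+18=45
after ADD R7, 4: R7=12+4=16
after ADD R2, 2: R2=6+2=8
CMP R2, 14  (cmp 8,14)
JLT L2: taken
after LOAD R4, [R7]: R4=M[16]=9
after ADD R3, R4: R3=45+9=54
after ADD R7, 4: R7=16+4=20
after ADD R2, 2: R2=8+2=10
CMP R2, 14  (cmp 10,14)
JLT L2: taken
after LOAD R4, [R7]: R4=M[20]=-5
after ADD R3, R4: R3=54+(-5)=49
after ADD R7, 4: R7=20+4=24
after ADD R2, 2: R2=10+2=12
CMP R2, 14  (cmp 12,14)
JLT L2: taken
after LOAD R4, [R7]: R4=M[24]=3
after ADD R3, R4: R3=49+3=52
after ADD R7, 4: R7=24+4=28
after ADD R2, 2: R2=12+2=14
CMP R2, 14  (cmp 14,14)
JLT L2: not taken
STORE R3, [8] → M[8]=52
halt.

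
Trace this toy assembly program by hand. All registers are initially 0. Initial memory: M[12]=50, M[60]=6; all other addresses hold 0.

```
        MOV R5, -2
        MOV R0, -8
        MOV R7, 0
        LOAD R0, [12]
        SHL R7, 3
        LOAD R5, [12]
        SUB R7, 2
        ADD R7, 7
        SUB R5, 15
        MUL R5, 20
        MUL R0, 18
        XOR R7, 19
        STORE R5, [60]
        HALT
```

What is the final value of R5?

R5=-2
R0=-8
R7=0
R0=M[12]=50
R7=0<<3=0
R5=M[12]=50
R7=0-2=-2
R7=(-2)+7=5
R5=50-15=35
R5=35*20=700
R0=50*18=900
R7=5^19=22
STORE R5, [60] → M[60]=700
halt.

700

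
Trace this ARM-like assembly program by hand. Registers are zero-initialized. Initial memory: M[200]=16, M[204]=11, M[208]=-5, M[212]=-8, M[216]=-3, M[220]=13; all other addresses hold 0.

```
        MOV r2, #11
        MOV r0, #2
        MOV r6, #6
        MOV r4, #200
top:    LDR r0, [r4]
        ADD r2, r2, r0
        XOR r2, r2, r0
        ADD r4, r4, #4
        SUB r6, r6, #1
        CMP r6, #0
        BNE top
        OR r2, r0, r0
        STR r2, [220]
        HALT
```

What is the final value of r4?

r2=11
r0=2
r6=6
r4=200
r0=M[200]=16
r2=11+16=27
r2=27^16=11
r4=200+4=204
r6=6-1=5
CMP r6, #0  (cmp 5,0)
BNE top: taken
r0=M[204]=11
r2=11+11=22
r2=22^11=29
r4=204+4=208
r6=5-1=4
CMP r6, #0  (cmp 4,0)
BNE top: taken
r0=M[208]=-5
r2=29+(-5)=24
r2=24^(-5)=-29
r4=208+4=212
r6=4-1=3
CMP r6, #0  (cmp 3,0)
BNE top: taken
r0=M[212]=-8
r2=(-29)+(-8)=-37
r2=(-37)^(-8)=35
r4=212+4=216
r6=3-1=2
CMP r6, #0  (cmp 2,0)
BNE top: taken
r0=M[216]=-3
r2=35+(-3)=32
r2=32^(-3)=-35
r4=216+4=220
r6=2-1=1
CMP r6, #0  (cmp 1,0)
BNE top: taken
r0=M[220]=13
r2=(-35)+13=-22
r2=(-22)^13=-25
r4=220+4=224
r6=1-1=0
CMP r6, #0  (cmp 0,0)
BNE top: not taken
r2=13|13=13
STR r2, [220] → M[220]=13
halt.

224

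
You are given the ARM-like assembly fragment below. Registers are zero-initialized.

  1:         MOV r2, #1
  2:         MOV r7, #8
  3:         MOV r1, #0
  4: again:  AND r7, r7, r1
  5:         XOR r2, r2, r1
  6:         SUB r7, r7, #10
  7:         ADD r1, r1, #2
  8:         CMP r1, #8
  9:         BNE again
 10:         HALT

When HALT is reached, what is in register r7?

MOV r2, #1 → r2=1
MOV r7, #8 → r7=8
MOV r1, #0 → r1=0
AND r7, r7, r1 → r7=8&0=0
XOR r2, r2, r1 → r2=1^0=1
SUB r7, r7, #10 → r7=0-10=-10
ADD r1, r1, #2 → r1=0+2=2
CMP r1, #8  (cmp 2,8)
BNE again: taken
AND r7, r7, r1 → r7=(-10)&2=2
XOR r2, r2, r1 → r2=1^2=3
SUB r7, r7, #10 → r7=2-10=-8
ADD r1, r1, #2 → r1=2+2=4
CMP r1, #8  (cmp 4,8)
BNE again: taken
AND r7, r7, r1 → r7=(-8)&4=0
XOR r2, r2, r1 → r2=3^4=7
SUB r7, r7, #10 → r7=0-10=-10
ADD r1, r1, #2 → r1=4+2=6
CMP r1, #8  (cmp 6,8)
BNE again: taken
AND r7, r7, r1 → r7=(-10)&6=6
XOR r2, r2, r1 → r2=7^6=1
SUB r7, r7, #10 → r7=6-10=-4
ADD r1, r1, #2 → r1=6+2=8
CMP r1, #8  (cmp 8,8)
BNE again: not taken
halt.

-4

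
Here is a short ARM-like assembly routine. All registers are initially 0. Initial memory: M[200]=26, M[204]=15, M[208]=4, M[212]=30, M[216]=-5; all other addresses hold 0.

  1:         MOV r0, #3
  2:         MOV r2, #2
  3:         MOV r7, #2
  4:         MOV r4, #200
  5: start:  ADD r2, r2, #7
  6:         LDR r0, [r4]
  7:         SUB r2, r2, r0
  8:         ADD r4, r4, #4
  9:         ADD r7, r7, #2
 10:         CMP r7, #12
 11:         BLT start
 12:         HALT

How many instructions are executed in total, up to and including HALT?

40

MOV r0, #3 → r0=3
MOV r2, #2 → r2=2
MOV r7, #2 → r7=2
MOV r4, #200 → r4=200
ADD r2, r2, #7 → r2=2+7=9
LDR r0, [r4] → r0=M[200]=26
SUB r2, r2, r0 → r2=9-26=-17
ADD r4, r4, #4 → r4=200+4=204
ADD r7, r7, #2 → r7=2+2=4
CMP r7, #12  (cmp 4,12)
BLT start: taken
ADD r2, r2, #7 → r2=(-17)+7=-10
LDR r0, [r4] → r0=M[204]=15
SUB r2, r2, r0 → r2=(-10)-15=-25
ADD r4, r4, #4 → r4=204+4=208
ADD r7, r7, #2 → r7=4+2=6
CMP r7, #12  (cmp 6,12)
BLT start: taken
ADD r2, r2, #7 → r2=(-25)+7=-18
LDR r0, [r4] → r0=M[208]=4
SUB r2, r2, r0 → r2=(-18)-4=-22
ADD r4, r4, #4 → r4=208+4=212
ADD r7, r7, #2 → r7=6+2=8
CMP r7, #12  (cmp 8,12)
BLT start: taken
ADD r2, r2, #7 → r2=(-22)+7=-15
LDR r0, [r4] → r0=M[212]=30
SUB r2, r2, r0 → r2=(-15)-30=-45
ADD r4, r4, #4 → r4=212+4=216
ADD r7, r7, #2 → r7=8+2=10
CMP r7, #12  (cmp 10,12)
BLT start: taken
ADD r2, r2, #7 → r2=(-45)+7=-38
LDR r0, [r4] → r0=M[216]=-5
SUB r2, r2, r0 → r2=(-38)-(-5)=-33
ADD r4, r4, #4 → r4=216+4=220
ADD r7, r7, #2 → r7=10+2=12
CMP r7, #12  (cmp 12,12)
BLT start: not taken
halt.
Total executed instructions: 40.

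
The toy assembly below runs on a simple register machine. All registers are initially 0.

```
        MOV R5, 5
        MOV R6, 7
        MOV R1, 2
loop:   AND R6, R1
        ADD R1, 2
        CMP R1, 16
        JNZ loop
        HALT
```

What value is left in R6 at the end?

0

after MOV R5, 5: R5=5
after MOV R6, 7: R6=7
after MOV R1, 2: R1=2
after AND R6, R1: R6=7&2=2
after ADD R1, 2: R1=2+2=4
CMP R1, 16  (cmp 4,16)
JNZ loop: taken
after AND R6, R1: R6=2&4=0
after ADD R1, 2: R1=4+2=6
CMP R1, 16  (cmp 6,16)
JNZ loop: taken
after AND R6, R1: R6=0&6=0
after ADD R1, 2: R1=6+2=8
CMP R1, 16  (cmp 8,16)
JNZ loop: taken
after AND R6, R1: R6=0&8=0
after ADD R1, 2: R1=8+2=10
CMP R1, 16  (cmp 10,16)
JNZ loop: taken
after AND R6, R1: R6=0&10=0
after ADD R1, 2: R1=10+2=12
CMP R1, 16  (cmp 12,16)
JNZ loop: taken
after AND R6, R1: R6=0&12=0
after ADD R1, 2: R1=12+2=14
CMP R1, 16  (cmp 14,16)
JNZ loop: taken
after AND R6, R1: R6=0&14=0
after ADD R1, 2: R1=14+2=16
CMP R1, 16  (cmp 16,16)
JNZ loop: not taken
halt.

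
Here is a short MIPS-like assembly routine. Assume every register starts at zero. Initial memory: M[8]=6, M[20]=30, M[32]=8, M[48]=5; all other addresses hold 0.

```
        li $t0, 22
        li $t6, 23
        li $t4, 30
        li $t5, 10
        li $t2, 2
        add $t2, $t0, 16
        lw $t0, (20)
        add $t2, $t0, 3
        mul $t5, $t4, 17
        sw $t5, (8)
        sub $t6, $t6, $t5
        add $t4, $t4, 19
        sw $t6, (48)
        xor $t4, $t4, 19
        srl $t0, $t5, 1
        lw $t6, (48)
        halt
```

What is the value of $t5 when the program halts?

li $t0, 22 → $t0=22
li $t6, 23 → $t6=23
li $t4, 30 → $t4=30
li $t5, 10 → $t5=10
li $t2, 2 → $t2=2
add $t2, $t0, 16 → $t2=22+16=38
lw $t0, (20) → $t0=M[20]=30
add $t2, $t0, 3 → $t2=30+3=33
mul $t5, $t4, 17 → $t5=30*17=510
sw $t5, (8) → M[8]=510
sub $t6, $t6, $t5 → $t6=23-510=-487
add $t4, $t4, 19 → $t4=30+19=49
sw $t6, (48) → M[48]=-487
xor $t4, $t4, 19 → $t4=49^19=34
srl $t0, $t5, 1 → $t0=510>>1=255
lw $t6, (48) → $t6=M[48]=-487
halt.

510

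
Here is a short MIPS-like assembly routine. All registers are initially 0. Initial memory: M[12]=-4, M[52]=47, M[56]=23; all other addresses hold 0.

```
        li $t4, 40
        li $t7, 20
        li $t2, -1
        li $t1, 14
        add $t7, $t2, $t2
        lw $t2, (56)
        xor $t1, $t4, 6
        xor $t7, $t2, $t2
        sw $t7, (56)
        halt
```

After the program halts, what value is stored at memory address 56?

$t4=40
$t7=20
$t2=-1
$t1=14
$t7=(-1)+(-1)=-2
$t2=M[56]=23
$t1=40^6=46
$t7=23^23=0
sw $t7, (56) → M[56]=0
halt.

0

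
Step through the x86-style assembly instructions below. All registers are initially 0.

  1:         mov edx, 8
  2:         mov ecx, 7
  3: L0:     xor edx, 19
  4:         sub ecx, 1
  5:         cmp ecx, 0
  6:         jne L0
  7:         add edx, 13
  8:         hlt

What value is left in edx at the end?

40

after mov edx, 8: edx=8
after mov ecx, 7: ecx=7
after xor edx, 19: edx=8^19=27
after sub ecx, 1: ecx=7-1=6
cmp ecx, 0  (cmp 6,0)
jne L0: taken
after xor edx, 19: edx=27^19=8
after sub ecx, 1: ecx=6-1=5
cmp ecx, 0  (cmp 5,0)
jne L0: taken
after xor edx, 19: edx=8^19=27
after sub ecx, 1: ecx=5-1=4
cmp ecx, 0  (cmp 4,0)
jne L0: taken
after xor edx, 19: edx=27^19=8
after sub ecx, 1: ecx=4-1=3
cmp ecx, 0  (cmp 3,0)
jne L0: taken
after xor edx, 19: edx=8^19=27
after sub ecx, 1: ecx=3-1=2
cmp ecx, 0  (cmp 2,0)
jne L0: taken
after xor edx, 19: edx=27^19=8
after sub ecx, 1: ecx=2-1=1
cmp ecx, 0  (cmp 1,0)
jne L0: taken
after xor edx, 19: edx=8^19=27
after sub ecx, 1: ecx=1-1=0
cmp ecx, 0  (cmp 0,0)
jne L0: not taken
after add edx, 13: edx=27+13=40
halt.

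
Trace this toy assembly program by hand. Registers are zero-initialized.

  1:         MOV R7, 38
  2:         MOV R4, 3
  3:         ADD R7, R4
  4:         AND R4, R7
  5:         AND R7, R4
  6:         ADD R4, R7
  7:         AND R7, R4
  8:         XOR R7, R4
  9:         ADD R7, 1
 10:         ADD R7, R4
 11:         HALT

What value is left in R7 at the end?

R7=38
R4=3
R7=38+3=41
R4=3&41=1
R7=41&1=1
R4=1+1=2
R7=1&2=0
R7=0^2=2
R7=2+1=3
R7=3+2=5
halt.

5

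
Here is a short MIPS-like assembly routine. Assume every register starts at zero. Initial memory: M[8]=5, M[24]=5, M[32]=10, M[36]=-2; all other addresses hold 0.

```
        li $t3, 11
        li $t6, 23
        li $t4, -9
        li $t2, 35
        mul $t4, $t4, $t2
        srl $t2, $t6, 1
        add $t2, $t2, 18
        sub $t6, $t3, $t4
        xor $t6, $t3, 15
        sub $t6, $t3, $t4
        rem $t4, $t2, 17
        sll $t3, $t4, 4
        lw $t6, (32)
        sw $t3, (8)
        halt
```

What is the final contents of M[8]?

192

after li $t3, 11: $t3=11
after li $t6, 23: $t6=23
after li $t4, -9: $t4=-9
after li $t2, 35: $t2=35
after mul $t4, $t4, $t2: $t4=(-9)*35=-315
after srl $t2, $t6, 1: $t2=23>>1=11
after add $t2, $t2, 18: $t2=11+18=29
after sub $t6, $t3, $t4: $t6=11-(-315)=326
after xor $t6, $t3, 15: $t6=11^15=4
after sub $t6, $t3, $t4: $t6=11-(-315)=326
after rem $t4, $t2, 17: $t4=29%17=12
after sll $t3, $t4, 4: $t3=12<<4=192
after lw $t6, (32): $t6=M[32]=10
sw $t3, (8) → M[8]=192
halt.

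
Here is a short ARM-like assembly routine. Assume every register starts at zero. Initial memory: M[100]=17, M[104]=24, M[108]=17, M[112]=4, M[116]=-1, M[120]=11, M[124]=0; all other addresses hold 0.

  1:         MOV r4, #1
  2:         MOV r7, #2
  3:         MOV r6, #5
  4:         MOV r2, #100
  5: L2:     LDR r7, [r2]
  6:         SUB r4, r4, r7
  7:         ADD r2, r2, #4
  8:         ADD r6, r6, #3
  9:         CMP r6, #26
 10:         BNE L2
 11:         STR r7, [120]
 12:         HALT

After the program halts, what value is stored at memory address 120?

0

MOV r4, #1 → r4=1
MOV r7, #2 → r7=2
MOV r6, #5 → r6=5
MOV r2, #100 → r2=100
LDR r7, [r2] → r7=M[100]=17
SUB r4, r4, r7 → r4=1-17=-16
ADD r2, r2, #4 → r2=100+4=104
ADD r6, r6, #3 → r6=5+3=8
CMP r6, #26  (cmp 8,26)
BNE L2: taken
LDR r7, [r2] → r7=M[104]=24
SUB r4, r4, r7 → r4=(-16)-24=-40
ADD r2, r2, #4 → r2=104+4=108
ADD r6, r6, #3 → r6=8+3=11
CMP r6, #26  (cmp 11,26)
BNE L2: taken
LDR r7, [r2] → r7=M[108]=17
SUB r4, r4, r7 → r4=(-40)-17=-57
ADD r2, r2, #4 → r2=108+4=112
ADD r6, r6, #3 → r6=11+3=14
CMP r6, #26  (cmp 14,26)
BNE L2: taken
LDR r7, [r2] → r7=M[112]=4
SUB r4, r4, r7 → r4=(-57)-4=-61
ADD r2, r2, #4 → r2=112+4=116
ADD r6, r6, #3 → r6=14+3=17
CMP r6, #26  (cmp 17,26)
BNE L2: taken
LDR r7, [r2] → r7=M[116]=-1
SUB r4, r4, r7 → r4=(-61)-(-1)=-60
ADD r2, r2, #4 → r2=116+4=120
ADD r6, r6, #3 → r6=17+3=20
CMP r6, #26  (cmp 20,26)
BNE L2: taken
LDR r7, [r2] → r7=M[120]=11
SUB r4, r4, r7 → r4=(-60)-11=-71
ADD r2, r2, #4 → r2=120+4=124
ADD r6, r6, #3 → r6=20+3=23
CMP r6, #26  (cmp 23,26)
BNE L2: taken
LDR r7, [r2] → r7=M[124]=0
SUB r4, r4, r7 → r4=(-71)-0=-71
ADD r2, r2, #4 → r2=124+4=128
ADD r6, r6, #3 → r6=23+3=26
CMP r6, #26  (cmp 26,26)
BNE L2: not taken
STR r7, [120] → M[120]=0
halt.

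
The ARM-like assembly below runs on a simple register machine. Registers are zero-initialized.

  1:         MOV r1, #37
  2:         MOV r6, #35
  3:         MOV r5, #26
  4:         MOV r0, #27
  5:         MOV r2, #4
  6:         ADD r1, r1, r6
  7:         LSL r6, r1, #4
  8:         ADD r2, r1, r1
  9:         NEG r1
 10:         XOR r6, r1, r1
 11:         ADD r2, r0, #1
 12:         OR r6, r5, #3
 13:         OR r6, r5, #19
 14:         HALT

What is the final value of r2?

after MOV r1, #37: r1=37
after MOV r6, #35: r6=35
after MOV r5, #26: r5=26
after MOV r0, #27: r0=27
after MOV r2, #4: r2=4
after ADD r1, r1, r6: r1=37+35=72
after LSL r6, r1, #4: r6=72<<4=1152
after ADD r2, r1, r1: r2=72+72=144
after NEG r1: r1=-(72)=-72
after XOR r6, r1, r1: r6=(-72)^(-72)=0
after ADD r2, r0, #1: r2=27+1=28
after OR r6, r5, #3: r6=26|3=27
after OR r6, r5, #19: r6=26|19=27
halt.

28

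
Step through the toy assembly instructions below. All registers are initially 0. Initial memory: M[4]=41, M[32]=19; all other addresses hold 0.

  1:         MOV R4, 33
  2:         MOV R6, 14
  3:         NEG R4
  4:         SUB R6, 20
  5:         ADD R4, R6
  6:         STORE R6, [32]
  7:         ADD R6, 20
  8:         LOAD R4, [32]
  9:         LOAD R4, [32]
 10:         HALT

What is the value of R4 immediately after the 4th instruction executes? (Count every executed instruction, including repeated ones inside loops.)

-33

MOV R4, 33 → R4=33
MOV R6, 14 → R6=14
NEG R4 → R4=-(33)=-33
SUB R6, 20 → R6=14-20=-6
After step 4: R4 = -33.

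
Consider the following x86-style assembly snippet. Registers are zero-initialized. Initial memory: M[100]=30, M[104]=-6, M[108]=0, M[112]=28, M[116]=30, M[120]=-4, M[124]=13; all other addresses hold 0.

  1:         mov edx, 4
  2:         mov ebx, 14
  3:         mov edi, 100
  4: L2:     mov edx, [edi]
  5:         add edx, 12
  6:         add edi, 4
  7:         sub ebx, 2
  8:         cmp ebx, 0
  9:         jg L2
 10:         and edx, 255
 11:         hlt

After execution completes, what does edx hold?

mov edx, 4 → edx=4
mov ebx, 14 → ebx=14
mov edi, 100 → edi=100
mov edx, [edi] → edx=M[100]=30
add edx, 12 → edx=30+12=42
add edi, 4 → edi=100+4=104
sub ebx, 2 → ebx=14-2=12
cmp ebx, 0  (cmp 12,0)
jg L2: taken
mov edx, [edi] → edx=M[104]=-6
add edx, 12 → edx=(-6)+12=6
add edi, 4 → edi=104+4=108
sub ebx, 2 → ebx=12-2=10
cmp ebx, 0  (cmp 10,0)
jg L2: taken
mov edx, [edi] → edx=M[108]=0
add edx, 12 → edx=0+12=12
add edi, 4 → edi=108+4=112
sub ebx, 2 → ebx=10-2=8
cmp ebx, 0  (cmp 8,0)
jg L2: taken
mov edx, [edi] → edx=M[112]=28
add edx, 12 → edx=28+12=40
add edi, 4 → edi=112+4=116
sub ebx, 2 → ebx=8-2=6
cmp ebx, 0  (cmp 6,0)
jg L2: taken
mov edx, [edi] → edx=M[116]=30
add edx, 12 → edx=30+12=42
add edi, 4 → edi=116+4=120
sub ebx, 2 → ebx=6-2=4
cmp ebx, 0  (cmp 4,0)
jg L2: taken
mov edx, [edi] → edx=M[120]=-4
add edx, 12 → edx=(-4)+12=8
add edi, 4 → edi=120+4=124
sub ebx, 2 → ebx=4-2=2
cmp ebx, 0  (cmp 2,0)
jg L2: taken
mov edx, [edi] → edx=M[124]=13
add edx, 12 → edx=13+12=25
add edi, 4 → edi=124+4=128
sub ebx, 2 → ebx=2-2=0
cmp ebx, 0  (cmp 0,0)
jg L2: not taken
and edx, 255 → edx=25&255=25
halt.

25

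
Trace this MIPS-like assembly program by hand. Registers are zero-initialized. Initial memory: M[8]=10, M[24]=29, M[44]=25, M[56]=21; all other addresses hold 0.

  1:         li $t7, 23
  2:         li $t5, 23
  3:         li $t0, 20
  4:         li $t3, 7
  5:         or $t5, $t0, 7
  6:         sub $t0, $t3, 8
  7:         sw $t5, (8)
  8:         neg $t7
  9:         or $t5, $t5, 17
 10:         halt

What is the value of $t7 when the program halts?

-23

$t7=23
$t5=23
$t0=20
$t3=7
$t5=20|7=23
$t0=7-8=-1
sw $t5, (8) → M[8]=23
$t7=-(23)=-23
$t5=23|17=23
halt.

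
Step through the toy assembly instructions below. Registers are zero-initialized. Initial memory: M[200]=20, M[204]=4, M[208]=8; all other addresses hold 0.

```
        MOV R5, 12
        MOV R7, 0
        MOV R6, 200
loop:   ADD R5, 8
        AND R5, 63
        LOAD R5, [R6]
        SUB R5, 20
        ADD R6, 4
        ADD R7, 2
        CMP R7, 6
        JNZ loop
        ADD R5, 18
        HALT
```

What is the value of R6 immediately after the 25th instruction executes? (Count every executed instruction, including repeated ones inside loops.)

212

R5=12
R7=0
R6=200
R5=12+8=20
R5=20&63=20
R5=M[200]=20
R5=20-20=0
R6=200+4=204
R7=0+2=2
CMP R7, 6  (cmp 2,6)
JNZ loop: taken
R5=0+8=8
R5=8&63=8
R5=M[204]=4
R5=4-20=-16
R6=204+4=208
R7=2+2=4
CMP R7, 6  (cmp 4,6)
JNZ loop: taken
R5=(-16)+8=-8
R5=(-8)&63=56
R5=M[208]=8
R5=8-20=-12
R6=208+4=212
R7=4+2=6
After step 25: R6 = 212.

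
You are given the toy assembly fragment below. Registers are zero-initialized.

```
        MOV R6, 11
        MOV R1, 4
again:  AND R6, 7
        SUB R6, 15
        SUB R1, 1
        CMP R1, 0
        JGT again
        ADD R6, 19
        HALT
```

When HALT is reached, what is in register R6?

R6=11
R1=4
R6=11&7=3
R6=3-15=-12
R1=4-1=3
CMP R1, 0  (cmp 3,0)
JGT again: taken
R6=(-12)&7=4
R6=4-15=-11
R1=3-1=2
CMP R1, 0  (cmp 2,0)
JGT again: taken
R6=(-11)&7=5
R6=5-15=-10
R1=2-1=1
CMP R1, 0  (cmp 1,0)
JGT again: taken
R6=(-10)&7=6
R6=6-15=-9
R1=1-1=0
CMP R1, 0  (cmp 0,0)
JGT again: not taken
R6=(-9)+19=10
halt.

10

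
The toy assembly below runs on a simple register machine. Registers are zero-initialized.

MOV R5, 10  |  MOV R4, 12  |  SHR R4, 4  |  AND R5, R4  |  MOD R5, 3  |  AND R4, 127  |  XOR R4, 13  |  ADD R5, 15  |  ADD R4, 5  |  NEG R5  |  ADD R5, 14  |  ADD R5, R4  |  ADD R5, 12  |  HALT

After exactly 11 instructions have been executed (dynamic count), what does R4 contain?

18

R5=10
R4=12
R4=12>>4=0
R5=10&0=0
R5=0%3=0
R4=0&127=0
R4=0^13=13
R5=0+15=15
R4=13+5=18
R5=-(15)=-15
R5=(-15)+14=-1
After step 11: R4 = 18.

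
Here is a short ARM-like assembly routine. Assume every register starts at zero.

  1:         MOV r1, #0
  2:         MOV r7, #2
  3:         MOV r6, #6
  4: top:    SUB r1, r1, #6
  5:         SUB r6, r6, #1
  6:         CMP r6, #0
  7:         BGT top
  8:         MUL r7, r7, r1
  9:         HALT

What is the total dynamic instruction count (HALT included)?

29

MOV r1, #0 → r1=0
MOV r7, #2 → r7=2
MOV r6, #6 → r6=6
SUB r1, r1, #6 → r1=0-6=-6
SUB r6, r6, #1 → r6=6-1=5
CMP r6, #0  (cmp 5,0)
BGT top: taken
SUB r1, r1, #6 → r1=(-6)-6=-12
SUB r6, r6, #1 → r6=5-1=4
CMP r6, #0  (cmp 4,0)
BGT top: taken
SUB r1, r1, #6 → r1=(-12)-6=-18
SUB r6, r6, #1 → r6=4-1=3
CMP r6, #0  (cmp 3,0)
BGT top: taken
SUB r1, r1, #6 → r1=(-18)-6=-24
SUB r6, r6, #1 → r6=3-1=2
CMP r6, #0  (cmp 2,0)
BGT top: taken
SUB r1, r1, #6 → r1=(-24)-6=-30
SUB r6, r6, #1 → r6=2-1=1
CMP r6, #0  (cmp 1,0)
BGT top: taken
SUB r1, r1, #6 → r1=(-30)-6=-36
SUB r6, r6, #1 → r6=1-1=0
CMP r6, #0  (cmp 0,0)
BGT top: not taken
MUL r7, r7, r1 → r7=2*(-36)=-72
halt.
Total executed instructions: 29.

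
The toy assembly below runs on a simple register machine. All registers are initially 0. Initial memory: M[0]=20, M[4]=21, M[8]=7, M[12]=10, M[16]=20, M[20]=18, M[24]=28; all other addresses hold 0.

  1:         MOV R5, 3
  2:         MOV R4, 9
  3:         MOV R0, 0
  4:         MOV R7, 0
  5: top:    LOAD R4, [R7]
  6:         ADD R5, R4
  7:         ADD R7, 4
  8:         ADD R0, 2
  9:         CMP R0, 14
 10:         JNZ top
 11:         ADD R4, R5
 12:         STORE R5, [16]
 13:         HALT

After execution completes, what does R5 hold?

127

after MOV R5, 3: R5=3
after MOV R4, 9: R4=9
after MOV R0, 0: R0=0
after MOV R7, 0: R7=0
after LOAD R4, [R7]: R4=M[0]=20
after ADD R5, R4: R5=3+20=23
after ADD R7, 4: R7=0+4=4
after ADD R0, 2: R0=0+2=2
CMP R0, 14  (cmp 2,14)
JNZ top: taken
after LOAD R4, [R7]: R4=M[4]=21
after ADD R5, R4: R5=23+21=44
after ADD R7, 4: R7=4+4=8
after ADD R0, 2: R0=2+2=4
CMP R0, 14  (cmp 4,14)
JNZ top: taken
after LOAD R4, [R7]: R4=M[8]=7
after ADD R5, R4: R5=44+7=51
after ADD R7, 4: R7=8+4=12
after ADD R0, 2: R0=4+2=6
CMP R0, 14  (cmp 6,14)
JNZ top: taken
after LOAD R4, [R7]: R4=M[12]=10
after ADD R5, R4: R5=51+10=61
after ADD R7, 4: R7=12+4=16
after ADD R0, 2: R0=6+2=8
CMP R0, 14  (cmp 8,14)
JNZ top: taken
after LOAD R4, [R7]: R4=M[16]=20
after ADD R5, R4: R5=61+20=81
after ADD R7, 4: R7=16+4=20
after ADD R0, 2: R0=8+2=10
CMP R0, 14  (cmp 10,14)
JNZ top: taken
after LOAD R4, [R7]: R4=M[20]=18
after ADD R5, R4: R5=81+18=99
after ADD R7, 4: R7=20+4=24
after ADD R0, 2: R0=10+2=12
CMP R0, 14  (cmp 12,14)
JNZ top: taken
after LOAD R4, [R7]: R4=M[24]=28
after ADD R5, R4: R5=99+28=127
after ADD R7, 4: R7=24+4=28
after ADD R0, 2: R0=12+2=14
CMP R0, 14  (cmp 14,14)
JNZ top: not taken
after ADD R4, R5: R4=28+127=155
STORE R5, [16] → M[16]=127
halt.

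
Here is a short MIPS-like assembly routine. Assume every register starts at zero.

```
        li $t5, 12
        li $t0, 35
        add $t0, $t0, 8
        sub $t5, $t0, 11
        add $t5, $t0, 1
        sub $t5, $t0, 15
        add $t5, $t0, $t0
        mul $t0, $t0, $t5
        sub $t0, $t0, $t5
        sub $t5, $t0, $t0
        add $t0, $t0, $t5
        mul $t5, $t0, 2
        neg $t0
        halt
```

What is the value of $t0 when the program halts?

after li $t5, 12: $t5=12
after li $t0, 35: $t0=35
after add $t0, $t0, 8: $t0=35+8=43
after sub $t5, $t0, 11: $t5=43-11=32
after add $t5, $t0, 1: $t5=43+1=44
after sub $t5, $t0, 15: $t5=43-15=28
after add $t5, $t0, $t0: $t5=43+43=86
after mul $t0, $t0, $t5: $t0=43*86=3698
after sub $t0, $t0, $t5: $t0=3698-86=3612
after sub $t5, $t0, $t0: $t5=3612-3612=0
after add $t0, $t0, $t5: $t0=3612+0=3612
after mul $t5, $t0, 2: $t5=3612*2=7224
after neg $t0: $t0=-(3612)=-3612
halt.

-3612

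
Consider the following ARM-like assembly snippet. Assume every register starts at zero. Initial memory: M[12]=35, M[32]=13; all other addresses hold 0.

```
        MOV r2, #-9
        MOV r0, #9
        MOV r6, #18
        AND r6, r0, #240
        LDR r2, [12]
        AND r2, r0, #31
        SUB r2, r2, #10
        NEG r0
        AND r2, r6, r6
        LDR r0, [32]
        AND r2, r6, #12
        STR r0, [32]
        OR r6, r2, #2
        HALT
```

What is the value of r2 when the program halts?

0

after MOV r2, #-9: r2=-9
after MOV r0, #9: r0=9
after MOV r6, #18: r6=18
after AND r6, r0, #240: r6=9&240=0
after LDR r2, [12]: r2=M[12]=35
after AND r2, r0, #31: r2=9&31=9
after SUB r2, r2, #10: r2=9-10=-1
after NEG r0: r0=-(9)=-9
after AND r2, r6, r6: r2=0&0=0
after LDR r0, [32]: r0=M[32]=13
after AND r2, r6, #12: r2=0&12=0
STR r0, [32] → M[32]=13
after OR r6, r2, #2: r6=0|2=2
halt.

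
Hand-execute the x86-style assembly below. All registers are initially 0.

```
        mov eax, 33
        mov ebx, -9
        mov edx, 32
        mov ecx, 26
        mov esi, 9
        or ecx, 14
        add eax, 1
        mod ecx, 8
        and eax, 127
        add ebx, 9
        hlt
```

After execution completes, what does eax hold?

eax=33
ebx=-9
edx=32
ecx=26
esi=9
ecx=26|14=30
eax=33+1=34
ecx=30%8=6
eax=34&127=34
ebx=(-9)+9=0
halt.

34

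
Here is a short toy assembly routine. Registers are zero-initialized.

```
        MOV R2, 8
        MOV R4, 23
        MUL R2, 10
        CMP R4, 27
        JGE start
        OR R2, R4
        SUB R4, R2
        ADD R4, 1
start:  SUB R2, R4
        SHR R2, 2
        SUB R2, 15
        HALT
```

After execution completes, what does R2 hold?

22

R2=8
R4=23
R2=8*10=80
CMP R4, 27  (cmp 23,27)
JGE start: not taken
R2=80|23=87
R4=23-87=-64
R4=(-64)+1=-63
R2=87-(-63)=150
R2=150>>2=37
R2=37-15=22
halt.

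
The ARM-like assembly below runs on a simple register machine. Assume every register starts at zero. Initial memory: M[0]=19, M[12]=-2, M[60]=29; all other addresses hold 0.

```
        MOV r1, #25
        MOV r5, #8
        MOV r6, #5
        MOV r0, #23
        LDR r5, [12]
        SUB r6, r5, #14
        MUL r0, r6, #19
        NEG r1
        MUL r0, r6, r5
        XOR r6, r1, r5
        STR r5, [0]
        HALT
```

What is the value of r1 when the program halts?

-25

r1=25
r5=8
r6=5
r0=23
r5=M[12]=-2
r6=(-2)-14=-16
r0=(-16)*19=-304
r1=-(25)=-25
r0=(-16)*(-2)=32
r6=(-25)^(-2)=25
STR r5, [0] → M[0]=-2
halt.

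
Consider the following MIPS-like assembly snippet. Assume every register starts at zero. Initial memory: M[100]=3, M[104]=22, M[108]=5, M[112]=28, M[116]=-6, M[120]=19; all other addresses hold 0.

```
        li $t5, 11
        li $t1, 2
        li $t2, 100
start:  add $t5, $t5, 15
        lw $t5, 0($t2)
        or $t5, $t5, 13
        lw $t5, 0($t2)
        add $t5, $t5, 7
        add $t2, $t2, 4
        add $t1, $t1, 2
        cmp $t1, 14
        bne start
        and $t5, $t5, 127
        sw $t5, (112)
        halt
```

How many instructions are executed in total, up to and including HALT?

60

li $t5, 11 → $t5=11
li $t1, 2 → $t1=2
li $t2, 100 → $t2=100
add $t5, $t5, 15 → $t5=11+15=26
lw $t5, 0($t2) → $t5=M[100]=3
or $t5, $t5, 13 → $t5=3|13=15
lw $t5, 0($t2) → $t5=M[100]=3
add $t5, $t5, 7 → $t5=3+7=10
add $t2, $t2, 4 → $t2=100+4=104
add $t1, $t1, 2 → $t1=2+2=4
cmp $t1, 14  (cmp 4,14)
bne start: taken
add $t5, $t5, 15 → $t5=10+15=25
lw $t5, 0($t2) → $t5=M[104]=22
or $t5, $t5, 13 → $t5=22|13=31
lw $t5, 0($t2) → $t5=M[104]=22
add $t5, $t5, 7 → $t5=22+7=29
add $t2, $t2, 4 → $t2=104+4=108
add $t1, $t1, 2 → $t1=4+2=6
cmp $t1, 14  (cmp 6,14)
bne start: taken
add $t5, $t5, 15 → $t5=29+15=44
lw $t5, 0($t2) → $t5=M[108]=5
or $t5, $t5, 13 → $t5=5|13=13
lw $t5, 0($t2) → $t5=M[108]=5
add $t5, $t5, 7 → $t5=5+7=12
add $t2, $t2, 4 → $t2=108+4=112
add $t1, $t1, 2 → $t1=6+2=8
cmp $t1, 14  (cmp 8,14)
bne start: taken
add $t5, $t5, 15 → $t5=12+15=27
lw $t5, 0($t2) → $t5=M[112]=28
or $t5, $t5, 13 → $t5=28|13=29
lw $t5, 0($t2) → $t5=M[112]=28
add $t5, $t5, 7 → $t5=28+7=35
add $t2, $t2, 4 → $t2=112+4=116
add $t1, $t1, 2 → $t1=8+2=10
cmp $t1, 14  (cmp 10,14)
bne start: taken
add $t5, $t5, 15 → $t5=35+15=50
lw $t5, 0($t2) → $t5=M[116]=-6
or $t5, $t5, 13 → $t5=(-6)|13=-1
lw $t5, 0($t2) → $t5=M[116]=-6
add $t5, $t5, 7 → $t5=(-6)+7=1
add $t2, $t2, 4 → $t2=116+4=120
add $t1, $t1, 2 → $t1=10+2=12
cmp $t1, 14  (cmp 12,14)
bne start: taken
add $t5, $t5, 15 → $t5=1+15=16
lw $t5, 0($t2) → $t5=M[120]=19
or $t5, $t5, 13 → $t5=19|13=31
lw $t5, 0($t2) → $t5=M[120]=19
add $t5, $t5, 7 → $t5=19+7=26
add $t2, $t2, 4 → $t2=120+4=124
add $t1, $t1, 2 → $t1=12+2=14
cmp $t1, 14  (cmp 14,14)
bne start: not taken
and $t5, $t5, 127 → $t5=26&127=26
sw $t5, (112) → M[112]=26
halt.
Total executed instructions: 60.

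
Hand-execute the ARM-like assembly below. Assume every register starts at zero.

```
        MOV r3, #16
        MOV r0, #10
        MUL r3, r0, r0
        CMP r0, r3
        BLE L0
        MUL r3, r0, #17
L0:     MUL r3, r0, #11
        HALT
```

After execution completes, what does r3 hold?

r3=16
r0=10
r3=10*10=100
CMP r0, r3  (cmp 10,100)
BLE L0: taken
r3=10*11=110
halt.

110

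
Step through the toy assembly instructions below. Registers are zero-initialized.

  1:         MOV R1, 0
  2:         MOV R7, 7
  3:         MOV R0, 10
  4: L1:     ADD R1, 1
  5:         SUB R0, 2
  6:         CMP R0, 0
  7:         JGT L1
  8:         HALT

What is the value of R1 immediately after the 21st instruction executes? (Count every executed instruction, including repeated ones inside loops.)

after MOV R1, 0: R1=0
after MOV R7, 7: R7=7
after MOV R0, 10: R0=10
after ADD R1, 1: R1=0+1=1
after SUB R0, 2: R0=10-2=8
CMP R0, 0  (cmp 8,0)
JGT L1: taken
after ADD R1, 1: R1=1+1=2
after SUB R0, 2: R0=8-2=6
CMP R0, 0  (cmp 6,0)
JGT L1: taken
after ADD R1, 1: R1=2+1=3
after SUB R0, 2: R0=6-2=4
CMP R0, 0  (cmp 4,0)
JGT L1: taken
after ADD R1, 1: R1=3+1=4
after SUB R0, 2: R0=4-2=2
CMP R0, 0  (cmp 2,0)
JGT L1: taken
after ADD R1, 1: R1=4+1=5
after SUB R0, 2: R0=2-2=0
After step 21: R1 = 5.

5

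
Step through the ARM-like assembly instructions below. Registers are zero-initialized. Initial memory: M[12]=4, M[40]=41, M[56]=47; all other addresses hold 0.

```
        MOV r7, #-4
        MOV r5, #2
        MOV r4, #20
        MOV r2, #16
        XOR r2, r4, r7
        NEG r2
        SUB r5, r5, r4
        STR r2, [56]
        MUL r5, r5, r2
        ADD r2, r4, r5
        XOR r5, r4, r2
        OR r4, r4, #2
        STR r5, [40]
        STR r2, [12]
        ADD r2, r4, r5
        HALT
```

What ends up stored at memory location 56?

r7=-4
r5=2
r4=20
r2=16
r2=20^(-4)=-24
r2=-(-24)=24
r5=2-20=-18
STR r2, [56] → M[56]=24
r5=(-18)*24=-432
r2=20+(-432)=-412
r5=20^(-412)=-400
r4=20|2=22
STR r5, [40] → M[40]=-400
STR r2, [12] → M[12]=-412
r2=22+(-400)=-378
halt.

24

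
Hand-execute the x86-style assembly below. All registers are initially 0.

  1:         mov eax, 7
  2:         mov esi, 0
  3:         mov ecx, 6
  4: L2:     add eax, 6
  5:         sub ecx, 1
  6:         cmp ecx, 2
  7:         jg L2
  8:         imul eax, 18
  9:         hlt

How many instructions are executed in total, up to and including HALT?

21

after mov eax, 7: eax=7
after mov esi, 0: esi=0
after mov ecx, 6: ecx=6
after add eax, 6: eax=7+6=13
after sub ecx, 1: ecx=6-1=5
cmp ecx, 2  (cmp 5,2)
jg L2: taken
after add eax, 6: eax=13+6=19
after sub ecx, 1: ecx=5-1=4
cmp ecx, 2  (cmp 4,2)
jg L2: taken
after add eax, 6: eax=19+6=25
after sub ecx, 1: ecx=4-1=3
cmp ecx, 2  (cmp 3,2)
jg L2: taken
after add eax, 6: eax=25+6=31
after sub ecx, 1: ecx=3-1=2
cmp ecx, 2  (cmp 2,2)
jg L2: not taken
after imul eax, 18: eax=31*18=558
halt.
Total executed instructions: 21.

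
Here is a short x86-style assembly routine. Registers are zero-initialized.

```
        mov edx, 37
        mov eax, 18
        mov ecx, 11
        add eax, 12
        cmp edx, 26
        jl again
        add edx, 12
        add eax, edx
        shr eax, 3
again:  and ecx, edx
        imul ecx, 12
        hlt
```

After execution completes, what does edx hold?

edx=37
eax=18
ecx=11
eax=18+12=30
cmp edx, 26  (cmp 37,26)
jl again: not taken
edx=37+12=49
eax=30+49=79
eax=79>>3=9
ecx=11&49=1
ecx=1*12=12
halt.

49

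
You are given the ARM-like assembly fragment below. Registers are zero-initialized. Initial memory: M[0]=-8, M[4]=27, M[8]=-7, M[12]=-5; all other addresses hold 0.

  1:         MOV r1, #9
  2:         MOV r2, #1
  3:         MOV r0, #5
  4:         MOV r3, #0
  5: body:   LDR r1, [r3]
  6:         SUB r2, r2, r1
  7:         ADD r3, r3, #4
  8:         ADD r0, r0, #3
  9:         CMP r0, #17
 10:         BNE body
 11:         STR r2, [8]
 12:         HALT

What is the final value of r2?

r1=9
r2=1
r0=5
r3=0
r1=M[0]=-8
r2=1-(-8)=9
r3=0+4=4
r0=5+3=8
CMP r0, #17  (cmp 8,17)
BNE body: taken
r1=M[4]=27
r2=9-27=-18
r3=4+4=8
r0=8+3=11
CMP r0, #17  (cmp 11,17)
BNE body: taken
r1=M[8]=-7
r2=(-18)-(-7)=-11
r3=8+4=12
r0=11+3=14
CMP r0, #17  (cmp 14,17)
BNE body: taken
r1=M[12]=-5
r2=(-11)-(-5)=-6
r3=12+4=16
r0=14+3=17
CMP r0, #17  (cmp 17,17)
BNE body: not taken
STR r2, [8] → M[8]=-6
halt.

-6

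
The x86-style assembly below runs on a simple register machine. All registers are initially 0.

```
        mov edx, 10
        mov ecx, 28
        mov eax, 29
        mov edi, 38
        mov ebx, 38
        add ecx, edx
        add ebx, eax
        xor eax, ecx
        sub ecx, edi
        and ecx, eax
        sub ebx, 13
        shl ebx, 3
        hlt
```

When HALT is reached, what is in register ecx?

after mov edx, 10: edx=10
after mov ecx, 28: ecx=28
after mov eax, 29: eax=29
after mov edi, 38: edi=38
after mov ebx, 38: ebx=38
after add ecx, edx: ecx=28+10=38
after add ebx, eax: ebx=38+29=67
after xor eax, ecx: eax=29^38=59
after sub ecx, edi: ecx=38-38=0
after and ecx, eax: ecx=0&59=0
after sub ebx, 13: ebx=67-13=54
after shl ebx, 3: ebx=54<<3=432
halt.

0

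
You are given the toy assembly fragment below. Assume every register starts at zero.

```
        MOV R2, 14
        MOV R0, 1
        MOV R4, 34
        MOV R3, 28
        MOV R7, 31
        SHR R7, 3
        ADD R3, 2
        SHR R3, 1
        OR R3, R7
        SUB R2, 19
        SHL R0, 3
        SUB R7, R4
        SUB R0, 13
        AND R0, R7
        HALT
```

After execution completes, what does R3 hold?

R2=14
R0=1
R4=34
R3=28
R7=31
R7=31>>3=3
R3=28+2=30
R3=30>>1=15
R3=15|3=15
R2=14-19=-5
R0=1<<3=8
R7=3-34=-31
R0=8-13=-5
R0=(-5)&(-31)=-31
halt.

15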